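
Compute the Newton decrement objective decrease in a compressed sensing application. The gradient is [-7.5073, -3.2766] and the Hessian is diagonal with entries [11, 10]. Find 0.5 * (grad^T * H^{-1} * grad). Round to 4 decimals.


Step 1: H is diagonal, so H^(-1) * g = [-0.6825, -0.3277].
Step 2: g^T H^(-1) g = sum_i g_i^2 / H_ii
  = (-7.5073)^2/11 + (-3.2766)^2/10
  = 5.1236 + 1.0736 = 6.1972
Step 3: Objective decrease = 0.5 * g^T H^(-1) g = 3.0986


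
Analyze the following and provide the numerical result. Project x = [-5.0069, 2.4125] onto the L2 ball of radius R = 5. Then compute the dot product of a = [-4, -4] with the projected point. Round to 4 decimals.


Step 1: Compute ||x|| (intermediates to 6 decimals).
||x|| = sqrt((-5.0069)^2 + 2.4125^2) = 5.557806
Step 2: Project.
Since ||x|| > R, scale = R/||x|| = 5/5.557806 = 0.899636, proj(x) = scale * x
proj(x) = [-4.504387, 2.170372]
Step 3: Dot product.
a^T * proj(x) = -4*(-4.504387) - 4*2.170372 = 9.3361


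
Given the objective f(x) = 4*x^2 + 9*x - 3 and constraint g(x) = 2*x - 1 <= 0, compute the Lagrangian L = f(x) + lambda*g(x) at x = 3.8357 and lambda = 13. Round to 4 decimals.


Step 1: Evaluate f(x).
f(3.8357) = 4*3.8357^2 + 9*3.8357 - 3 = 90.3717
Step 2: Evaluate g(x).
g(3.8357) = 2*3.8357 - 1 = 6.6714
Step 3: Compute Lagrangian.
L = 90.3717 + 13*6.6714 = 177.0999


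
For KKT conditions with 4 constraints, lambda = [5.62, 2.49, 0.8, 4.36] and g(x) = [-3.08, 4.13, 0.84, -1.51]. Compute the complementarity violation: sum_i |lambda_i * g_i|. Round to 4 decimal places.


KKT complementary slackness check:
lambda_1 * g_1 = 5.62 * -3.08 = -17.3096
lambda_2 * g_2 = 2.49 * 4.13 = 10.2837
lambda_3 * g_3 = 0.8 * 0.84 = 0.672
lambda_4 * g_4 = 4.36 * -1.51 = -6.5836
Total violation = 17.3096 + 10.2837 + 0.672 + 6.5836 = 34.8489


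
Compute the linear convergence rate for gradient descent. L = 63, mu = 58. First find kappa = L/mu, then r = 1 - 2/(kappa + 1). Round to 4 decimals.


Step 1: Compute the condition number.
kappa = L/mu = 63/58 = 1.0862
Step 2: Compute the convergence rate.
r = 1 - 2/(kappa + 1) = 1 - 2*mu/(L + mu) = (L - mu)/(L + mu) = 5/121 = 0.0413


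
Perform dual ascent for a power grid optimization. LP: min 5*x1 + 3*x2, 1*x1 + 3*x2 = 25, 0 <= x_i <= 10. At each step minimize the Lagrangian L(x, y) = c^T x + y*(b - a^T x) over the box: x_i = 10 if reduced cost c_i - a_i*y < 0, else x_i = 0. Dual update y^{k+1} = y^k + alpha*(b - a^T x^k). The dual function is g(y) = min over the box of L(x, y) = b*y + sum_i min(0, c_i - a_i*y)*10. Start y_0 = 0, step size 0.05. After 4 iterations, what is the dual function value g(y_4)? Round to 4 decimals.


Dual ascent for LP: min 5*x1 + 3*x2, 1*x1 + 3*x2 = 25, 0 <= x_i <= 10
Step 1: y^k = 0.0, reduced costs: (5.0, 3.0)
  x^k = (0.0, 0.0), subgradient = b - a^T x = 25.0
  y^{k+1} = 0.0 + 0.05*25.0 = 1.25
Step 2: y^k = 1.25, reduced costs: (3.75, -0.75)
  x^k = (0.0, 10.0), subgradient = b - a^T x = -5.0
  y^{k+1} = 1.25 + 0.05*-5.0 = 1.0
Step 3: y^k = 1.0, reduced costs: (4.0, 0.0)
  x^k = (0.0, 0.0), subgradient = b - a^T x = 25.0
  y^{k+1} = 1.0 + 0.05*25.0 = 2.25
Step 4: y^k = 2.25, reduced costs: (2.75, -3.75)
  x^k = (0.0, 10.0), subgradient = b - a^T x = -5.0
  y^{k+1} = 2.25 + 0.05*-5.0 = 2.0
Dual objective at y_4 = 2.0: reduced costs (3.0, -3.0), box minimizer x = (0.0, 10.0)
g(y_4) = b*y + (c1 - a1*y)*x1 + (c2 - a2*y)*x2 = 25*2.0 + 3.0*0.0 + (-3.0)*10.0 = 50.0 + 0.0 - 30.0 = 20.0


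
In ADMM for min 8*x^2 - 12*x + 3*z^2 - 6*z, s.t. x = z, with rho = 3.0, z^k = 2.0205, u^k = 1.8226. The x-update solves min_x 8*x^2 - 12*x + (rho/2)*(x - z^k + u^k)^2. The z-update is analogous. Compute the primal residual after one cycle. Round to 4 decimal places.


ADMM iteration with rho = 3.0, z^k = 2.0205, u^k = 1.8226
Step 1: x-update.
Minimize 8*x^2 - 12*x + (3.0/2)*(x - 2.0205 + 1.8226)^2
FOC: (2*8 + 3.0)*x = 12 + 3.0*(2.0205 - 1.8226)
x^{k+1} = 0.6628
Step 2: z-update.
Minimize 3*z^2 - 6*z + (3.0/2)*(0.6628 - z + 1.8226)^2
FOC: (2*3 + 3.0)*z = 6 + 3.0*(0.6628 + 1.8226)
z^{k+1} = 1.4951
Step 3: u-update.
u^{k+1} = 1.8226 + 0.6628 - 1.4951 = 0.9903
Step 4: Primal residual = |0.6628 - 1.4951| = 0.8323


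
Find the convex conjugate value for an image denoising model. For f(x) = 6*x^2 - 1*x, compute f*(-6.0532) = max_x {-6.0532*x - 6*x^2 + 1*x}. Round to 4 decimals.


f*(y) = sup_x {y*x - a*x^2 - b*x} = sup_x {(y-b)*x - a*x^2}
FOC: (y - b) - 2a*x = 0 => x* = (y - b)/(2a)
x* = (-6.0532 + 1)/(2*6) = -0.4211
f*(-6.0532) = (y-b)^2/(4a) = (-6.0532 + 1)^2/(4*6)
= 25.5348/24 = 1.064


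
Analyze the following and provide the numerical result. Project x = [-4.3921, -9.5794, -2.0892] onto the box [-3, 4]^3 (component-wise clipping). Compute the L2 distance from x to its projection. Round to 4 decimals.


Project each component onto [-3, 4].
clip(-4.3921) = -3.0, clip(-9.5794) = -3.0, clip(-2.0892) = -2.0892
Projection = [-3.0, -3.0, -2.0892]
Squared diffs: [1.9379, 43.2885, 0.0]
Distance = sqrt(45.2264) = 6.7251


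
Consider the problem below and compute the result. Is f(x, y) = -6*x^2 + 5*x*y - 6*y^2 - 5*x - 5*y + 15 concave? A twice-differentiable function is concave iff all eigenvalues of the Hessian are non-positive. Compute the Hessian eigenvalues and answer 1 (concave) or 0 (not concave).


The Hessian of f(x,y) = -6*x^2 + 5*x*y - 6*y^2 - 5*x - 5*y + 15 is:
H = [[-12, 5], [5, -12]]
Trace = -12 - 12 = -24
Determinant = -12*-12 - (5)^2 = 119
Discriminant = (-24)^2 - 4*119 = 100.0
Eigenvalues: lambda_1 = -17.0, lambda_2 = -7.0
The function is concave.

1


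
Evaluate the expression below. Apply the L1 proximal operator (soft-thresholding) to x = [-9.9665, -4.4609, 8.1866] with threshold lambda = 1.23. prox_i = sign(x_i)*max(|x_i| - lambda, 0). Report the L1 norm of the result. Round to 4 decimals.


Soft-thresholding with lambda = 1.23:
prox(-9.9665) = sign(-9.9665)*max(|-9.9665| - 1.23, 0) = -8.7365
prox(-4.4609) = sign(-4.4609)*max(|-4.4609| - 1.23, 0) = -3.2309
prox(8.1866) = sign(8.1866)*max(|8.1866| - 1.23, 0) = 6.9566
prox(x) = [-8.7365, -3.2309, 6.9566]
||prox(x)||_1 = 8.7365 + 3.2309 + 6.9566 = 18.924


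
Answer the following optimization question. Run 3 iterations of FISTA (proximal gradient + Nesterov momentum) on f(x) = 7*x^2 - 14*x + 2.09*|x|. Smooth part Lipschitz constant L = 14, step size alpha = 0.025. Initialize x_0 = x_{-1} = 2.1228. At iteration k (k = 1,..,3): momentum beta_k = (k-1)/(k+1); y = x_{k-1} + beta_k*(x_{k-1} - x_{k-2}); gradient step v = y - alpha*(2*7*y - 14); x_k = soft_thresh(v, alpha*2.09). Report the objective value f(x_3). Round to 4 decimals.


FISTA on f(x) = 7*x^2 - 14*x + 2.09*|x|
L = 14, alpha = 0.025
Iteration 1: beta = 0.0, y = 2.1228 + 0.0*(2.1228 - 2.1228) = 2.1228
  grad(y) = 15.7192, v = y - alpha*grad = 1.7298
  prox(v) = soft_thresh(1.7298, 0.0523) = 1.6776
Iteration 2: beta = 0.3333, y = 1.6776 + 0.3333*(1.6776 - 2.1228) = 1.5292
  grad(y) = 7.4082, v = y - alpha*grad = 1.344
  prox(v) = soft_thresh(1.344, 0.0523) = 1.2917
Iteration 3: beta = 0.5, y = 1.2917 + 0.5*(1.2917 - 1.6776) = 1.0988
  grad(y) = 1.3828, v = y - alpha*grad = 1.0642
  prox(v) = soft_thresh(1.0642, 0.0523) = 1.012
f(x_3) = 7*1.012^2 - 14*1.012 + 2.09*|1.012| = -4.884


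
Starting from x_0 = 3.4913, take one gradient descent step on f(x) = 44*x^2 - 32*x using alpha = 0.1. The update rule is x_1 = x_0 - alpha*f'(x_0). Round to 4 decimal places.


We compute the gradient at x_0 and apply the update.
f'(x) = 88*x - 32
f'(3.4913) = 88*3.4913 - 32 = 275.2344
x_1 = 3.4913 - 0.1*275.2344 = -24.0321


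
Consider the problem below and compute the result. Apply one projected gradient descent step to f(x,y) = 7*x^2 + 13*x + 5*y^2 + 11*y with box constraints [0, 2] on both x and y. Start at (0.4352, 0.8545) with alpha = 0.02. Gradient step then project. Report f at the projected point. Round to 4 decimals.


Step 1: Compute gradient at (0.4352, 0.8545).
grad_x = 2*7*0.4352 + 13 = 19.0928
grad_y = 2*5*0.8545 + 11 = 19.545
Step 2: Gradient step.
x_raw = 0.4352 - 0.02*19.0928 = 0.0533
y_raw = 0.8545 - 0.02*19.545 = 0.4636
Step 3: Project onto [0, 2].
x_proj = clip(0.0533) = 0.0533
y_proj = clip(0.4636) = 0.4636
Step 4: Evaluate f.
f(0.0533, 0.4636) = 6.8876


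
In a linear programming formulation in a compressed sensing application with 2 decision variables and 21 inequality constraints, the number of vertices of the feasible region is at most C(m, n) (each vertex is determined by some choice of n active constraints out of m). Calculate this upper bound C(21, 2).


Each vertex corresponds to some choice of n active constraints out of m, so the number of vertices is at most C(m, n) = m! / (n!(m-n)!).
m = 21, n = 2
Numerator: 21 * 20
Denominator: 2! = 2
C(21, 2) = 210


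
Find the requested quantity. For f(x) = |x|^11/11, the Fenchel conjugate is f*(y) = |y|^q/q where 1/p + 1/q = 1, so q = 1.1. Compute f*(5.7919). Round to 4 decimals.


The conjugate exponent q satisfies 1/p + 1/q = 1.
p = 11, so q = 11/(11 - 1) = 1.1
|y|^q = 5.7919^1.1 = 6.904
f*(5.7919) = 6.904 / 1.1 = 6.2764


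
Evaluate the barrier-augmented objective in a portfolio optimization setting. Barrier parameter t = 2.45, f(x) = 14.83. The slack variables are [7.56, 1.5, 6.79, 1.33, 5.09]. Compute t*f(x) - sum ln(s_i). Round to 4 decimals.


Step 1: Compute log-barrier.
ln values: [2.0229, 0.4055, 1.9155, 0.2852, 1.6273]
phi = -(2.0229 + 0.4055 + 1.9155 + 0.2852 + 1.6273) = -6.2562
Step 2: Compute augmented objective.
t*f(x) = 2.45*14.83 = 36.3335
Total = 36.3335 - 6.2562 = 30.0773


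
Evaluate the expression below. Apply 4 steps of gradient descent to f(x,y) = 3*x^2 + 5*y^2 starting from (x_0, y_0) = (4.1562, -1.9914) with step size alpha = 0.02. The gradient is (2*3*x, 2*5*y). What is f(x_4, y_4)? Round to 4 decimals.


Gradient descent on f(x,y) = 3*x^2 + 5*y^2.
Starting point: (4.1562, -1.9914), alpha = 0.02
Step 1: grad_x = 2*3*4.1562 = 24.9372, grad_y = 2*5*-1.9914 = -19.914
  x_1 = 4.1562 - 0.02*24.9372 = 3.6575
  y_1 = -1.9914 - 0.02*-19.914 = -1.5931
Step 2: grad_x = 2*3*3.6575 = 21.9447, grad_y = 2*5*-1.5931 = -15.9312
  x_2 = 3.6575 - 0.02*21.9447 = 3.2186
  y_2 = -1.5931 - 0.02*-15.9312 = -1.2745
Step 3: grad_x = 2*3*3.2186 = 19.3114, grad_y = 2*5*-1.2745 = -12.745
  x_3 = 3.2186 - 0.02*19.3114 = 2.8323
  y_3 = -1.2745 - 0.02*-12.745 = -1.0196
Step 4: grad_x = 2*3*2.8323 = 16.994, grad_y = 2*5*-1.0196 = -10.196
  x_4 = 2.8323 - 0.02*16.994 = 2.4925
  y_4 = -1.0196 - 0.02*-10.196 = -0.8157
f(2.4925, -0.8157) = 3*2.4925^2 + 5*(-0.8157)^2 = 21.9636


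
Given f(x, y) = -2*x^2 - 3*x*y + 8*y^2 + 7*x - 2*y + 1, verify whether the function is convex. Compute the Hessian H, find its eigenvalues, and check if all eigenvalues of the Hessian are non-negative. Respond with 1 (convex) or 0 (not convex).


The Hessian of f(x,y) = -2*x^2 - 3*x*y + 8*y^2 + 7*x - 2*y + 1 is:
H = [[-4, -3], [-3, 16]]
Trace = -4 + 16 = 12
Determinant = -4*16 - (-3)^2 = -73
Discriminant = (12)^2 - 4*-73 = 436.0
Eigenvalues: lambda_1 = -4.4403, lambda_2 = 16.4403
The function is not convex.

0


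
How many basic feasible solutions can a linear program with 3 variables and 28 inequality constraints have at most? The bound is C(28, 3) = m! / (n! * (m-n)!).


Each vertex corresponds to some choice of n active constraints out of m, so the number of vertices is at most C(m, n) = m! / (n!(m-n)!).
m = 28, n = 3
Numerator: 28 * 27 * 26
Denominator: 3! = 6
C(28, 3) = 3276


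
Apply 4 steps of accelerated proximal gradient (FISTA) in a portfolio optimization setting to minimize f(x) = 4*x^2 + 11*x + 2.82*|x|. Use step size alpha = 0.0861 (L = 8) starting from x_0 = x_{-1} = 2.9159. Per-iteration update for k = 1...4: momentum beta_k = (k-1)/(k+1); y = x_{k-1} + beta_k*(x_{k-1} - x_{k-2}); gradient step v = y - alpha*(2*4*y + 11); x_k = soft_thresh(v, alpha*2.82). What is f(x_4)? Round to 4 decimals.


FISTA on f(x) = 4*x^2 + 11*x + 2.82*|x|
L = 8, alpha = 0.0861
Iteration 1: beta = 0.0, y = 2.9159 + 0.0*(2.9159 - 2.9159) = 2.9159
  grad(y) = 34.3272, v = y - alpha*grad = -0.0397
  prox(v) = soft_thresh(-0.0397, 0.2428) = 0.0
Iteration 2: beta = 0.3333, y = 0.0 + 0.3333*(0.0 - 2.9159) = -0.972
  grad(y) = 3.2243, v = y - alpha*grad = -1.2496
  prox(v) = soft_thresh(-1.2496, 0.2428) = -1.0068
Iteration 3: beta = 0.5, y = -1.0068 + 0.5*(-1.0068 - 0.0) = -1.5102
  grad(y) = -1.0813, v = y - alpha*grad = -1.4171
  prox(v) = soft_thresh(-1.4171, 0.2428) = -1.1743
Iteration 4: beta = 0.6, y = -1.1743 + 0.6*(-1.1743 + 1.0068) = -1.2748
  grad(y) = 0.802, v = y - alpha*grad = -1.3438
  prox(v) = soft_thresh(-1.3438, 0.2428) = -1.101
f(x_4) = 4*(-1.101)^2 + 11*(-1.101) + 2.82*|-1.101| = -4.1574


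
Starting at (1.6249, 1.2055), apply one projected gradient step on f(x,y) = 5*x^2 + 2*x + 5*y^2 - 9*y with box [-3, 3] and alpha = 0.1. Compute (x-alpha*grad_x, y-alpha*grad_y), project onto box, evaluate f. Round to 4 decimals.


Step 1: Compute gradient at (1.6249, 1.2055).
grad_x = 2*5*1.6249 + 2 = 18.249
grad_y = 2*5*1.2055 - 9 = 3.055
Step 2: Gradient step.
x_raw = 1.6249 - 0.1*18.249 = -0.2
y_raw = 1.2055 - 0.1*3.055 = 0.9
Step 3: Project onto [-3, 3].
x_proj = clip(-0.2) = -0.2
y_proj = clip(0.9) = 0.9
Step 4: Evaluate f.
f(-0.2, 0.9) = -4.25


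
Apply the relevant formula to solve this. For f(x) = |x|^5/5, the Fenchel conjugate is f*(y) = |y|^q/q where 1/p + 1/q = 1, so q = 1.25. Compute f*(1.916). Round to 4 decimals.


The conjugate exponent q satisfies 1/p + 1/q = 1.
p = 5, so q = 5/(5 - 1) = 1.25
|y|^q = 1.916^1.25 = 2.2542
f*(1.916) = 2.2542 / 1.25 = 1.8034


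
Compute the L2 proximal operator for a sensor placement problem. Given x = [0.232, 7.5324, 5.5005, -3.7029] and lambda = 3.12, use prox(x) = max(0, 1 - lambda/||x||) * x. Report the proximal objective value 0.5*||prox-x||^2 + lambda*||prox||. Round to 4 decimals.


Step 1: Compute ||x||.
||x|| = 10.0378
Step 2: Compute scaling factor.
scale = max(0, 1 - 3.12/10.0378) = 0.6892
Step 3: prox(x) = [0.1599, 5.1911, 3.7908, -2.5519]
||prox(x)|| = 6.9178
Step 4: Proximal objective.
0.5*||prox-x||^2 = 4.8672
lambda*||prox|| = 21.5835
Total = 26.4508


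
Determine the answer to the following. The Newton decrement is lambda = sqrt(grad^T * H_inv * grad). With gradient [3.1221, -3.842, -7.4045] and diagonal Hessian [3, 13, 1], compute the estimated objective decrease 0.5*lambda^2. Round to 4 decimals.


Step 1: H is diagonal, so H^(-1) * g = [1.0407, -0.2955, -7.4045].
Step 2: g^T H^(-1) g = sum_i g_i^2 / H_ii
  = (3.1221)^2/3 + (-3.842)^2/13 + (-7.4045)^2/1
  = 3.2492 + 1.1355 + 54.8266 = 59.2112
Step 3: Objective decrease = 0.5 * g^T H^(-1) g = 29.6056


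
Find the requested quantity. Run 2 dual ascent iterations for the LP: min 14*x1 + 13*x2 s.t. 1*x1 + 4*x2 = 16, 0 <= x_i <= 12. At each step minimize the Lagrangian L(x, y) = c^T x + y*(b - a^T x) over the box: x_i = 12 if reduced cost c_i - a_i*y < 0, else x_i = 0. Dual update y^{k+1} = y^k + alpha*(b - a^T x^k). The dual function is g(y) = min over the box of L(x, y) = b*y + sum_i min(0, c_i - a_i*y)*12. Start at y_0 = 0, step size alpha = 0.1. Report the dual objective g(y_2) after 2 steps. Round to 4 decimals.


Dual ascent for LP: min 14*x1 + 13*x2, 1*x1 + 4*x2 = 16, 0 <= x_i <= 12
Step 1: y^k = 0.0, reduced costs: (14.0, 13.0)
  x^k = (0.0, 0.0), subgradient = b - a^T x = 16.0
  y^{k+1} = 0.0 + 0.1*16.0 = 1.6
Step 2: y^k = 1.6, reduced costs: (12.4, 6.6)
  x^k = (0.0, 0.0), subgradient = b - a^T x = 16.0
  y^{k+1} = 1.6 + 0.1*16.0 = 3.2
Dual objective at y_2 = 3.2: reduced costs (10.8, 0.2), box minimizer x = (0.0, 0.0)
g(y_2) = b*y + (c1 - a1*y)*x1 + (c2 - a2*y)*x2 = 16*3.2 + 10.8*0.0 + 0.2*0.0 = 51.2 + 0.0 + 0.0 = 51.2


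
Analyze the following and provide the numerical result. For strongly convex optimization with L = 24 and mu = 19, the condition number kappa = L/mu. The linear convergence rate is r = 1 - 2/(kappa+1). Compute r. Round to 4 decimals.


Step 1: Compute the condition number.
kappa = L/mu = 24/19 = 1.2632
Step 2: Compute the convergence rate.
r = 1 - 2/(kappa + 1) = 1 - 2*mu/(L + mu) = (L - mu)/(L + mu) = 5/43 = 0.1163


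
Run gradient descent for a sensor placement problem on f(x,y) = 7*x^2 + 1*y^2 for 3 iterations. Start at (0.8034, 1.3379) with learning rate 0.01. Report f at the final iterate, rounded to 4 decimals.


Gradient descent on f(x,y) = 7*x^2 + 1*y^2.
Starting point: (0.8034, 1.3379), alpha = 0.01
Step 1: grad_x = 2*7*0.8034 = 11.2476, grad_y = 2*1*1.3379 = 2.6758
  x_1 = 0.8034 - 0.01*11.2476 = 0.6909
  y_1 = 1.3379 - 0.01*2.6758 = 1.3111
Step 2: grad_x = 2*7*0.6909 = 9.6729, grad_y = 2*1*1.3111 = 2.6223
  x_2 = 0.6909 - 0.01*9.6729 = 0.5942
  y_2 = 1.3111 - 0.01*2.6223 = 1.2849
Step 3: grad_x = 2*7*0.5942 = 8.3187, grad_y = 2*1*1.2849 = 2.5698
  x_3 = 0.5942 - 0.01*8.3187 = 0.511
  y_3 = 1.2849 - 0.01*2.5698 = 1.2592
f(0.511, 1.2592) = 7*0.511^2 + 1*1.2592^2 = 3.4135


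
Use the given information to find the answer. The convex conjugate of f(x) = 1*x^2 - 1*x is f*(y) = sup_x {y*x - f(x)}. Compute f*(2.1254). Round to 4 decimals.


f*(y) = sup_x {y*x - a*x^2 - b*x} = sup_x {(y-b)*x - a*x^2}
FOC: (y - b) - 2a*x = 0 => x* = (y - b)/(2a)
x* = (2.1254 + 1)/(2*1) = 1.5627
f*(2.1254) = (y-b)^2/(4a) = (2.1254 + 1)^2/(4*1)
= 9.7681/4 = 2.442


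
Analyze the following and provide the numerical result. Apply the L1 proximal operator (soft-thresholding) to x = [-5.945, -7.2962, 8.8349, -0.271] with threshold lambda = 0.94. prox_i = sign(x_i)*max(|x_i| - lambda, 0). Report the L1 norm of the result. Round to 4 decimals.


Soft-thresholding with lambda = 0.94:
prox(-5.945) = sign(-5.945)*max(|-5.945| - 0.94, 0) = -5.005
prox(-7.2962) = sign(-7.2962)*max(|-7.2962| - 0.94, 0) = -6.3562
prox(8.8349) = sign(8.8349)*max(|8.8349| - 0.94, 0) = 7.8949
prox(-0.271) = sign(-0.271)*max(|-0.271| - 0.94, 0) = 0.0
prox(x) = [-5.005, -6.3562, 7.8949, 0.0]
||prox(x)||_1 = 5.005 + 6.3562 + 7.8949 + 0.0 = 19.2561


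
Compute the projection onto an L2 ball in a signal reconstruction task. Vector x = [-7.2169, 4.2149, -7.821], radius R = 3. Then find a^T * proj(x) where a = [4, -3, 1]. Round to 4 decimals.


Step 1: Compute ||x|| (intermediates to 6 decimals).
||x|| = sqrt((-7.2169)^2 + 4.2149^2 + (-7.821)^2) = 11.446269
Step 2: Project.
Since ||x|| > R, scale = R/||x|| = 3/11.446269 = 0.262094, proj(x) = scale * x
proj(x) = [-1.891506, 1.1047, -2.049837]
Step 3: Dot product.
a^T * proj(x) = 4*(-1.891506) - 3*1.1047 + 1*(-2.049837) = -12.93


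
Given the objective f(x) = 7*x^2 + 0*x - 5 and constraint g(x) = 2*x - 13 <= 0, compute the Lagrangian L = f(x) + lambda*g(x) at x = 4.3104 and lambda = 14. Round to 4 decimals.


Step 1: Evaluate f(x).
f(4.3104) = 7*4.3104^2 + 0*4.3104 - 5 = 125.0568
Step 2: Evaluate g(x).
g(4.3104) = 2*4.3104 - 13 = -4.3792
Step 3: Compute Lagrangian.
L = 125.0568 + 14*-4.3792 = 63.748


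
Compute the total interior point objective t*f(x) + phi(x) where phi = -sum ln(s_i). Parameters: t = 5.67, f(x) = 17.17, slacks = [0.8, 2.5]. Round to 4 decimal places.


Step 1: Compute log-barrier.
ln values: [-0.2231, 0.9163]
phi = -(-0.2231 + 0.9163) = -0.6931
Step 2: Compute augmented objective.
t*f(x) = 5.67*17.17 = 97.3539
Total = 97.3539 - 0.6931 = 96.6608


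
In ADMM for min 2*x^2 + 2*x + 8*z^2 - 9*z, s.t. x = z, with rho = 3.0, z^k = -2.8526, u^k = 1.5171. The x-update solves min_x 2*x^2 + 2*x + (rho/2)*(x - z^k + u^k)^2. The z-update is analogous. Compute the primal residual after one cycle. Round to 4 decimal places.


ADMM iteration with rho = 3.0, z^k = -2.8526, u^k = 1.5171
Step 1: x-update.
Minimize 2*x^2 + 2*x + (3.0/2)*(x + 2.8526 + 1.5171)^2
FOC: (2*2 + 3.0)*x = -2 + 3.0*(-2.8526 - 1.5171)
x^{k+1} = -2.1584
Step 2: z-update.
Minimize 8*z^2 - 9*z + (3.0/2)*(-2.1584 - z + 1.5171)^2
FOC: (2*8 + 3.0)*z = 9 + 3.0*(-2.1584 + 1.5171)
z^{k+1} = 0.3724
Step 3: u-update.
u^{k+1} = 1.5171 - 2.1584 - 0.3724 = -1.0138
Step 4: Primal residual = |-2.1584 - 0.3724| = 2.5309


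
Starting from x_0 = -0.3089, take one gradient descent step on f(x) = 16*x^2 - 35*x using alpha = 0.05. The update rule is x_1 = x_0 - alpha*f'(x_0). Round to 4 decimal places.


We compute the gradient at x_0 and apply the update.
f'(x) = 32*x - 35
f'(-0.3089) = 32*-0.3089 - 35 = -44.8848
x_1 = -0.3089 - 0.05*-44.8848 = 1.9353


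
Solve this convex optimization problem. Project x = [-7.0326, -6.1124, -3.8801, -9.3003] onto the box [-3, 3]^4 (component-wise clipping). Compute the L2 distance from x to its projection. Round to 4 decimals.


Project each component onto [-3, 3].
clip(-7.0326) = -3.0, clip(-6.1124) = -3.0, clip(-3.8801) = -3.0, clip(-9.3003) = -3.0
Projection = [-3.0, -3.0, -3.0, -3.0]
Squared diffs: [16.2619, 9.687, 0.7746, 39.6938]
Distance = sqrt(66.4173) = 8.1497


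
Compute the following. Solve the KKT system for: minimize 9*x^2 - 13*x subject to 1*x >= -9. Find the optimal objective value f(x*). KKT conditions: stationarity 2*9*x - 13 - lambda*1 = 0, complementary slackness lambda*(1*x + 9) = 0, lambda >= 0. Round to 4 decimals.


Step 1: Try lambda = 0 (constraint inactive).
Stationarity: 2*9*x - 13 = 0
x* = 13/(2*9) = 13/18 = 0.7222 (rounded; the exact value 13/18 is used below)
Check constraint: 1*0.7222 = 0.7222 >= -9 -- satisfied.
Step 2: Compute optimal value.
f(x*) = 9*(13/18)^2 - 13*(13/18) = -4.6944


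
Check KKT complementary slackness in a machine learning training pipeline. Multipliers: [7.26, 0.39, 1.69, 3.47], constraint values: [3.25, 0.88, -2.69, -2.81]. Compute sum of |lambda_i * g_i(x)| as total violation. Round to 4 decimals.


KKT complementary slackness check:
lambda_1 * g_1 = 7.26 * 3.25 = 23.595
lambda_2 * g_2 = 0.39 * 0.88 = 0.3432
lambda_3 * g_3 = 1.69 * -2.69 = -4.5461
lambda_4 * g_4 = 3.47 * -2.81 = -9.7507
Total violation = 23.595 + 0.3432 + 4.5461 + 9.7507 = 38.235


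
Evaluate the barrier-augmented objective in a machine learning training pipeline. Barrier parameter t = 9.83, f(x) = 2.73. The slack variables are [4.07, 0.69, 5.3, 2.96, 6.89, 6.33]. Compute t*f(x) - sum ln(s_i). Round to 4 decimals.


Step 1: Compute log-barrier.
ln values: [1.4036, -0.3711, 1.6677, 1.0852, 1.9301, 1.8453]
phi = -(1.4036 - 0.3711 + 1.6677 + 1.0852 + 1.9301 + 1.8453) = -7.5608
Step 2: Compute augmented objective.
t*f(x) = 9.83*2.73 = 26.8359
Total = 26.8359 - 7.5608 = 19.2751


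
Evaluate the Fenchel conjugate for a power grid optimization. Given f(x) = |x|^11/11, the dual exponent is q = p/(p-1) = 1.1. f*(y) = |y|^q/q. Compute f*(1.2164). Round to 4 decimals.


The conjugate exponent q satisfies 1/p + 1/q = 1.
p = 11, so q = 11/(11 - 1) = 1.1
|y|^q = 1.2164^1.1 = 1.2405
f*(1.2164) = 1.2405 / 1.1 = 1.1277


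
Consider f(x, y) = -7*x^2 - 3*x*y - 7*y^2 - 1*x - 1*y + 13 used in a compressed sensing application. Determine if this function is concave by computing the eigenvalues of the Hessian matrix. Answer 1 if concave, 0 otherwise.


The Hessian of f(x,y) = -7*x^2 - 3*x*y - 7*y^2 - 1*x - 1*y + 13 is:
H = [[-14, -3], [-3, -14]]
Trace = -14 - 14 = -28
Determinant = -14*-14 - (-3)^2 = 187
Discriminant = (-28)^2 - 4*187 = 36.0
Eigenvalues: lambda_1 = -17.0, lambda_2 = -11.0
The function is concave.

1


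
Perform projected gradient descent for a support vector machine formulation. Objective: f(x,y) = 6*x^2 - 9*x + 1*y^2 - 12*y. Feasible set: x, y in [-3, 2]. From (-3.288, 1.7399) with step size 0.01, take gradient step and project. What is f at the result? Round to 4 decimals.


Step 1: Compute gradient at (-3.288, 1.7399).
grad_x = 2*6*-3.288 - 9 = -48.456
grad_y = 2*1*1.7399 - 12 = -8.5202
Step 2: Gradient step.
x_raw = -3.288 - 0.01*-48.456 = -2.8034
y_raw = 1.7399 - 0.01*-8.5202 = 1.8251
Step 3: Project onto [-3, 2].
x_proj = clip(-2.8034) = -2.8034
y_proj = clip(1.8251) = 1.8251
Step 4: Evaluate f.
f(-2.8034, 1.8251) = 53.8164


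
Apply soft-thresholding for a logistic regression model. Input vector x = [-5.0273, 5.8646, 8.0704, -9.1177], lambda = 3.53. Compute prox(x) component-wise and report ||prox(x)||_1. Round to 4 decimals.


Soft-thresholding with lambda = 3.53:
prox(-5.0273) = sign(-5.0273)*max(|-5.0273| - 3.53, 0) = -1.4973
prox(5.8646) = sign(5.8646)*max(|5.8646| - 3.53, 0) = 2.3346
prox(8.0704) = sign(8.0704)*max(|8.0704| - 3.53, 0) = 4.5404
prox(-9.1177) = sign(-9.1177)*max(|-9.1177| - 3.53, 0) = -5.5877
prox(x) = [-1.4973, 2.3346, 4.5404, -5.5877]
||prox(x)||_1 = 1.4973 + 2.3346 + 4.5404 + 5.5877 = 13.96


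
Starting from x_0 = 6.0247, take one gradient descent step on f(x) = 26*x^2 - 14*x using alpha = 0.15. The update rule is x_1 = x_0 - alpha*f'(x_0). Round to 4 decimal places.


We compute the gradient at x_0 and apply the update.
f'(x) = 52*x - 14
f'(6.0247) = 52*6.0247 - 14 = 299.2844
x_1 = 6.0247 - 0.15*299.2844 = -38.868


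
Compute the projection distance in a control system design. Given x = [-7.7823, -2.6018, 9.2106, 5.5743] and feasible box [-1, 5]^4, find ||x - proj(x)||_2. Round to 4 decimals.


Project each component onto [-1, 5].
clip(-7.7823) = -1.0, clip(-2.6018) = -1.0, clip(9.2106) = 5.0, clip(5.5743) = 5.0
Projection = [-1.0, -1.0, 5.0, 5.0]
Squared diffs: [45.9996, 2.5658, 17.7292, 0.3298]
Distance = sqrt(66.6244) = 8.1624


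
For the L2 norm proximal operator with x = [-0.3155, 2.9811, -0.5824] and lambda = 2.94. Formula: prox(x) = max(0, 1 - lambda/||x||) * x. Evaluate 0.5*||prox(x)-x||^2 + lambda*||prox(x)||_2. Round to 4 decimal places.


Step 1: Compute ||x||.
||x|| = 3.0538
Step 2: Compute scaling factor.
scale = max(0, 1 - 2.94/3.0538) = 0.0373
Step 3: prox(x) = [-0.0118, 0.1111, -0.0217]
||prox(x)|| = 0.1138
Step 4: Proximal objective.
0.5*||prox-x||^2 = 4.3218
lambda*||prox|| = 0.3346
Total = 4.6564


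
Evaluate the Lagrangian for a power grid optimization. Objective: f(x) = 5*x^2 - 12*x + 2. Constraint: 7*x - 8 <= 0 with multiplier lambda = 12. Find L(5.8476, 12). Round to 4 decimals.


Step 1: Evaluate f(x).
f(5.8476) = 5*5.8476^2 - 12*5.8476 + 2 = 102.8009
Step 2: Evaluate g(x).
g(5.8476) = 7*5.8476 - 8 = 32.9332
Step 3: Compute Lagrangian.
L = 102.8009 + 12*32.9332 = 497.9993


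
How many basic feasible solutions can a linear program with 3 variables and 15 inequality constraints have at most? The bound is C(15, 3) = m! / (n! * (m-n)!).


Each vertex corresponds to some choice of n active constraints out of m, so the number of vertices is at most C(m, n) = m! / (n!(m-n)!).
m = 15, n = 3
Numerator: 15 * 14 * 13
Denominator: 3! = 6
C(15, 3) = 455


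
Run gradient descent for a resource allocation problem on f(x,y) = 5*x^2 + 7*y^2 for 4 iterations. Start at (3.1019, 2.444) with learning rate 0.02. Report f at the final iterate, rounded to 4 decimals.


Gradient descent on f(x,y) = 5*x^2 + 7*y^2.
Starting point: (3.1019, 2.444), alpha = 0.02
Step 1: grad_x = 2*5*3.1019 = 31.019, grad_y = 2*7*2.444 = 34.216
  x_1 = 3.1019 - 0.02*31.019 = 2.4815
  y_1 = 2.444 - 0.02*34.216 = 1.7597
Step 2: grad_x = 2*5*2.4815 = 24.8152, grad_y = 2*7*1.7597 = 24.6355
  x_2 = 2.4815 - 0.02*24.8152 = 1.9852
  y_2 = 1.7597 - 0.02*24.6355 = 1.267
Step 3: grad_x = 2*5*1.9852 = 19.8522, grad_y = 2*7*1.267 = 17.7376
  x_3 = 1.9852 - 0.02*19.8522 = 1.5882
  y_3 = 1.267 - 0.02*17.7376 = 0.9122
Step 4: grad_x = 2*5*1.5882 = 15.8817, grad_y = 2*7*0.9122 = 12.7711
  x_4 = 1.5882 - 0.02*15.8817 = 1.2705
  y_4 = 0.9122 - 0.02*12.7711 = 0.6568
f(1.2705, 0.6568) = 5*1.2705^2 + 7*0.6568^2 = 11.091


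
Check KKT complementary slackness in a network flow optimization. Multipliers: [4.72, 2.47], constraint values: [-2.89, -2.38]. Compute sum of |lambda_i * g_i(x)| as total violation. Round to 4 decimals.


KKT complementary slackness check:
lambda_1 * g_1 = 4.72 * -2.89 = -13.6408
lambda_2 * g_2 = 2.47 * -2.38 = -5.8786
Total violation = 13.6408 + 5.8786 = 19.5194


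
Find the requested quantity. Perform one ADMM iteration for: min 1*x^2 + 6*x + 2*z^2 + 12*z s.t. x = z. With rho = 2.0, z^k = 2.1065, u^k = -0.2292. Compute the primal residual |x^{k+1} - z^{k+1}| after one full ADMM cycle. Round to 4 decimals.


ADMM iteration with rho = 2.0, z^k = 2.1065, u^k = -0.2292
Step 1: x-update.
Minimize 1*x^2 + 6*x + (2.0/2)*(x - 2.1065 - 0.2292)^2
FOC: (2*1 + 2.0)*x = -6 + 2.0*(2.1065 + 0.2292)
x^{k+1} = -0.3322
Step 2: z-update.
Minimize 2*z^2 + 12*z + (2.0/2)*(-0.3322 - z - 0.2292)^2
FOC: (2*2 + 2.0)*z = -12 + 2.0*(-0.3322 - 0.2292)
z^{k+1} = -2.1871
Step 3: u-update.
u^{k+1} = -0.2292 - 0.3322 + 2.1871 = 1.6258
Step 4: Primal residual = |-0.3322 + 2.1871| = 1.855


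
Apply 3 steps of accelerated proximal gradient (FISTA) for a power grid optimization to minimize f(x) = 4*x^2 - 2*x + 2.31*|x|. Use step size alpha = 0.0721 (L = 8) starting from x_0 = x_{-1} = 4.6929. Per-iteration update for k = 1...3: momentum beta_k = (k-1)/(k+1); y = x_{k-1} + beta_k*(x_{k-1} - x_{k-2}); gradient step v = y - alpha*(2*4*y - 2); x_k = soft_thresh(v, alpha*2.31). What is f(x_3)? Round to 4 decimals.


FISTA on f(x) = 4*x^2 - 2*x + 2.31*|x|
L = 8, alpha = 0.0721
Iteration 1: beta = 0.0, y = 4.6929 + 0.0*(4.6929 - 4.6929) = 4.6929
  grad(y) = 35.5432, v = y - alpha*grad = 2.1302
  prox(v) = soft_thresh(2.1302, 0.1666) = 1.9637
Iteration 2: beta = 0.3333, y = 1.9637 + 0.3333*(1.9637 - 4.6929) = 1.0539
  grad(y) = 6.4316, v = y - alpha*grad = 0.5902
  prox(v) = soft_thresh(0.5902, 0.1666) = 0.4237
Iteration 3: beta = 0.5, y = 0.4237 + 0.5*(0.4237 - 1.9637) = -0.3463
  grad(y) = -4.7706, v = y - alpha*grad = -0.0024
  prox(v) = soft_thresh(-0.0024, 0.1666) = 0.0
f(x_3) = 4*0.0^2 - 2*0.0 + 2.31*|0.0| = 0.0


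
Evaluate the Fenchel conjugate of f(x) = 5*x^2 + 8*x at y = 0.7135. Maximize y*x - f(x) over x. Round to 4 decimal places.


f*(y) = sup_x {y*x - a*x^2 - b*x} = sup_x {(y-b)*x - a*x^2}
FOC: (y - b) - 2a*x = 0 => x* = (y - b)/(2a)
x* = (0.7135 - 8)/(2*5) = -0.7287
f*(0.7135) = (y-b)^2/(4a) = (0.7135 - 8)^2/(4*5)
= 53.0931/20 = 2.6547


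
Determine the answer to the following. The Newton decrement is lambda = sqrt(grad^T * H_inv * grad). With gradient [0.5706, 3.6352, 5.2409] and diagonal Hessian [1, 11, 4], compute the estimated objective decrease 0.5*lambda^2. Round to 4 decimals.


Step 1: H is diagonal, so H^(-1) * g = [0.5706, 0.3305, 1.3102].
Step 2: g^T H^(-1) g = sum_i g_i^2 / H_ii
  = (0.5706)^2/1 + (3.6352)^2/11 + (5.2409)^2/4
  = 0.3256 + 1.2013 + 6.8668 = 8.3937
Step 3: Objective decrease = 0.5 * g^T H^(-1) g = 4.1968


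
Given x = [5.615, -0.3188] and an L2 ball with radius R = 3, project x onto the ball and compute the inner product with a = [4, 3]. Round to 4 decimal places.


Step 1: Compute ||x|| (intermediates to 6 decimals).
||x|| = sqrt(5.615^2 + (-0.3188)^2) = 5.624043
Step 2: Project.
Since ||x|| > R, scale = R/||x|| = 3/5.624043 = 0.533424, proj(x) = scale * x
proj(x) = [2.995176, -0.170056]
Step 3: Dot product.
a^T * proj(x) = 4*2.995176 + 3*(-0.170056) = 11.4705


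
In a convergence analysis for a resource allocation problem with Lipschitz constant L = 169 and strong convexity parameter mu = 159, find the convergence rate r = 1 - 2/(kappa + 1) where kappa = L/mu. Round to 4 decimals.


Step 1: Compute the condition number.
kappa = L/mu = 169/159 = 1.0629
Step 2: Compute the convergence rate.
r = 1 - 2/(kappa + 1) = 1 - 2*mu/(L + mu) = (L - mu)/(L + mu) = 10/328 = 0.0305


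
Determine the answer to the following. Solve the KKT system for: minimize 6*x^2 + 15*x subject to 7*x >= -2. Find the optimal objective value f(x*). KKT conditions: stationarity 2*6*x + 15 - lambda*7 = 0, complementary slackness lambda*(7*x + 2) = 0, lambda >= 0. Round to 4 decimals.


Step 1: Try lambda = 0 (constraint inactive).
x_unc = -15/(2*6) = -1.25
Check: 7*-1.25 = -8.75 < -2 -- violated!
Step 2: Constraint must be active: 7*x = -2
x* = -2/7 = -0.2857 (rounded; the exact value -2/7 is used below)
lambda = (2*6*(-2/7) + 15)/7 = 1.6531
Step 3: Compute optimal value.
f(x*) = 6*(-2/7)^2 + 15*(-2/7) = -3.7959


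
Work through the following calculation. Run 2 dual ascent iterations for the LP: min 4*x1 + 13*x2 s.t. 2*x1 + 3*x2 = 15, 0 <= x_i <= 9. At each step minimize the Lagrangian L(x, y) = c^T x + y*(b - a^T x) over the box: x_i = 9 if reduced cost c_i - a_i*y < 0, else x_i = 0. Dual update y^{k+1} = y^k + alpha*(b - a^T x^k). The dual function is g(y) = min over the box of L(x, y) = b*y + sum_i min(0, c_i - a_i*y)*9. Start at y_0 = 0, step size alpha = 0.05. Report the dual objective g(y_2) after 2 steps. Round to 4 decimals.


Dual ascent for LP: min 4*x1 + 13*x2, 2*x1 + 3*x2 = 15, 0 <= x_i <= 9
Step 1: y^k = 0.0, reduced costs: (4.0, 13.0)
  x^k = (0.0, 0.0), subgradient = b - a^T x = 15.0
  y^{k+1} = 0.0 + 0.05*15.0 = 0.75
Step 2: y^k = 0.75, reduced costs: (2.5, 10.75)
  x^k = (0.0, 0.0), subgradient = b - a^T x = 15.0
  y^{k+1} = 0.75 + 0.05*15.0 = 1.5
Dual objective at y_2 = 1.5: reduced costs (1.0, 8.5), box minimizer x = (0.0, 0.0)
g(y_2) = b*y + (c1 - a1*y)*x1 + (c2 - a2*y)*x2 = 15*1.5 + 1.0*0.0 + 8.5*0.0 = 22.5 + 0.0 + 0.0 = 22.5


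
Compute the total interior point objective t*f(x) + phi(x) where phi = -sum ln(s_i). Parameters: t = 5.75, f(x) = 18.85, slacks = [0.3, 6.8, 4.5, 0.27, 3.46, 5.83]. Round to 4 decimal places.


Step 1: Compute log-barrier.
ln values: [-1.204, 1.9169, 1.5041, -1.3093, 1.2413, 1.763]
phi = -(-1.204 + 1.9169 + 1.5041 - 1.3093 + 1.2413 + 1.763) = -3.912
Step 2: Compute augmented objective.
t*f(x) = 5.75*18.85 = 108.3875
Total = 108.3875 - 3.912 = 104.4755


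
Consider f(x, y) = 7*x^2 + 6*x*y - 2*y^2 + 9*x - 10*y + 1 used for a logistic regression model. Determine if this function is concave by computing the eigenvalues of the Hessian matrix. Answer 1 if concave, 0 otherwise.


The Hessian of f(x,y) = 7*x^2 + 6*x*y - 2*y^2 + 9*x - 10*y + 1 is:
H = [[14, 6], [6, -4]]
Trace = 14 - 4 = 10
Determinant = 14*-4 - (6)^2 = -92
Discriminant = (10)^2 - 4*-92 = 468.0
Eigenvalues: lambda_1 = -5.8167, lambda_2 = 15.8167
The function is not concave.

0


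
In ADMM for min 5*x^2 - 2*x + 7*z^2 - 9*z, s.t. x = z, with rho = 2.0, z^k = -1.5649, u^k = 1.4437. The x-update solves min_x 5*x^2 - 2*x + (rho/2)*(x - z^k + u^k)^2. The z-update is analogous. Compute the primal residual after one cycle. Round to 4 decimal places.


ADMM iteration with rho = 2.0, z^k = -1.5649, u^k = 1.4437
Step 1: x-update.
Minimize 5*x^2 - 2*x + (2.0/2)*(x + 1.5649 + 1.4437)^2
FOC: (2*5 + 2.0)*x = 2 + 2.0*(-1.5649 - 1.4437)
x^{k+1} = -0.3348
Step 2: z-update.
Minimize 7*z^2 - 9*z + (2.0/2)*(-0.3348 - z + 1.4437)^2
FOC: (2*7 + 2.0)*z = 9 + 2.0*(-0.3348 + 1.4437)
z^{k+1} = 0.7011
Step 3: u-update.
u^{k+1} = 1.4437 - 0.3348 - 0.7011 = 0.4078
Step 4: Primal residual = |-0.3348 - 0.7011| = 1.0359


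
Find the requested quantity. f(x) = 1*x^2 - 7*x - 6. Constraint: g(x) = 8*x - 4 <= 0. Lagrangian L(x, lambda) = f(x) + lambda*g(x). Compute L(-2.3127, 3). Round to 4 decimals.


Step 1: Evaluate f(x).
f(-2.3127) = 1*(-2.3127)^2 - 7*(-2.3127) - 6 = 15.5375
Step 2: Evaluate g(x).
g(-2.3127) = 8*-2.3127 - 4 = -22.5016
Step 3: Compute Lagrangian.
L = 15.5375 + 3*-22.5016 = -51.9673


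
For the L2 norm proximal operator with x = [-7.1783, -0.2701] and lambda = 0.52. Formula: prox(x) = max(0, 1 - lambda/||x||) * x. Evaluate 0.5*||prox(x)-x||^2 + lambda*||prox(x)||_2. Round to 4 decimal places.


Step 1: Compute ||x||.
||x|| = 7.1834
Step 2: Compute scaling factor.
scale = max(0, 1 - 0.52/7.1834) = 0.9276
Step 3: prox(x) = [-6.6587, -0.2505]
||prox(x)|| = 6.6634
Step 4: Proximal objective.
0.5*||prox-x||^2 = 0.1352
lambda*||prox|| = 3.465
Total = 3.6002


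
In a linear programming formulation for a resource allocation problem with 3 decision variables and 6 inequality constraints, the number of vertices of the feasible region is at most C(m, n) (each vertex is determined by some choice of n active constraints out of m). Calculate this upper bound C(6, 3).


Each vertex corresponds to some choice of n active constraints out of m, so the number of vertices is at most C(m, n) = m! / (n!(m-n)!).
m = 6, n = 3
Numerator: 6 * 5 * 4
Denominator: 3! = 6
C(6, 3) = 20


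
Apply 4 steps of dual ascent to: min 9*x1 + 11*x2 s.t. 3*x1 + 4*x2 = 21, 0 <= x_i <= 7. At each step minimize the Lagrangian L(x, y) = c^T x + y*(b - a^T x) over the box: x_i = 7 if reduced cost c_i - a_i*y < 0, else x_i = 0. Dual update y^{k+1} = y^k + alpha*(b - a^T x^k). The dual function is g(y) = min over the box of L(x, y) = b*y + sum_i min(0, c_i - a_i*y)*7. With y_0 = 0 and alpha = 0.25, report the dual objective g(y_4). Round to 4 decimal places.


Dual ascent for LP: min 9*x1 + 11*x2, 3*x1 + 4*x2 = 21, 0 <= x_i <= 7
Step 1: y^k = 0.0, reduced costs: (9.0, 11.0)
  x^k = (0.0, 0.0), subgradient = b - a^T x = 21.0
  y^{k+1} = 0.0 + 0.25*21.0 = 5.25
Step 2: y^k = 5.25, reduced costs: (-6.75, -10.0)
  x^k = (7.0, 7.0), subgradient = b - a^T x = -28.0
  y^{k+1} = 5.25 + 0.25*-28.0 = -1.75
Step 3: y^k = -1.75, reduced costs: (14.25, 18.0)
  x^k = (0.0, 0.0), subgradient = b - a^T x = 21.0
  y^{k+1} = -1.75 + 0.25*21.0 = 3.5
Step 4: y^k = 3.5, reduced costs: (-1.5, -3.0)
  x^k = (7.0, 7.0), subgradient = b - a^T x = -28.0
  y^{k+1} = 3.5 + 0.25*-28.0 = -3.5
Dual objective at y_4 = -3.5: reduced costs (19.5, 25.0), box minimizer x = (0.0, 0.0)
g(y_4) = b*y + (c1 - a1*y)*x1 + (c2 - a2*y)*x2 = 21*(-3.5) + 19.5*0.0 + 25.0*0.0 = -73.5 + 0.0 + 0.0 = -73.5


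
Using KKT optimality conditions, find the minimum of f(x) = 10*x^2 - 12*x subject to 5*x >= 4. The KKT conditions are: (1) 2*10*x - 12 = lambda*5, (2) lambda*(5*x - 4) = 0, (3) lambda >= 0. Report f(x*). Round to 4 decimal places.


Step 1: Try lambda = 0 (constraint inactive).
x_unc = 12/(2*10) = 0.6
Check: 5*0.6 = 3.0 < 4 -- violated!
Step 2: Constraint must be active: 5*x = 4
x* = 4/5 = 0.8
lambda = (2*10*0.8 - 12)/5 = 0.8
Step 3: Compute optimal value.
f(x*) = 10*0.8^2 - 12*0.8 = -3.2


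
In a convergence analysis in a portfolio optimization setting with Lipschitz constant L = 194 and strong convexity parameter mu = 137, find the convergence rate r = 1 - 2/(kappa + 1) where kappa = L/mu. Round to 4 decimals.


Step 1: Compute the condition number.
kappa = L/mu = 194/137 = 1.4161
Step 2: Compute the convergence rate.
r = 1 - 2/(kappa + 1) = 1 - 2*mu/(L + mu) = (L - mu)/(L + mu) = 57/331 = 0.1722


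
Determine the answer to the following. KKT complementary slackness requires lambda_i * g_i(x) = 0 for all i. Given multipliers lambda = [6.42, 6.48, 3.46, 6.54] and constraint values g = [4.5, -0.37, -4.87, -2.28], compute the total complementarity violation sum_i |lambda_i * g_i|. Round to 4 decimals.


KKT complementary slackness check:
lambda_1 * g_1 = 6.42 * 4.5 = 28.89
lambda_2 * g_2 = 6.48 * -0.37 = -2.3976
lambda_3 * g_3 = 3.46 * -4.87 = -16.8502
lambda_4 * g_4 = 6.54 * -2.28 = -14.9112
Total violation = 28.89 + 2.3976 + 16.8502 + 14.9112 = 63.049


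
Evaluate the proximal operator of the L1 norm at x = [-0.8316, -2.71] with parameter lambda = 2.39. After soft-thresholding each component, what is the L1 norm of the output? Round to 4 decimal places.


Soft-thresholding with lambda = 2.39:
prox(-0.8316) = sign(-0.8316)*max(|-0.8316| - 2.39, 0) = 0.0
prox(-2.71) = sign(-2.71)*max(|-2.71| - 2.39, 0) = -0.32
prox(x) = [0.0, -0.32]
||prox(x)||_1 = 0.0 + 0.32 = 0.32


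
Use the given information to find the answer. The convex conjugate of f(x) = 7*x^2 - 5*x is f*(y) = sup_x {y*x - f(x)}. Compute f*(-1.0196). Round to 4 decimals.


f*(y) = sup_x {y*x - a*x^2 - b*x} = sup_x {(y-b)*x - a*x^2}
FOC: (y - b) - 2a*x = 0 => x* = (y - b)/(2a)
x* = (-1.0196 + 5)/(2*7) = 0.2843
f*(-1.0196) = (y-b)^2/(4a) = (-1.0196 + 5)^2/(4*7)
= 15.8436/28 = 0.5658


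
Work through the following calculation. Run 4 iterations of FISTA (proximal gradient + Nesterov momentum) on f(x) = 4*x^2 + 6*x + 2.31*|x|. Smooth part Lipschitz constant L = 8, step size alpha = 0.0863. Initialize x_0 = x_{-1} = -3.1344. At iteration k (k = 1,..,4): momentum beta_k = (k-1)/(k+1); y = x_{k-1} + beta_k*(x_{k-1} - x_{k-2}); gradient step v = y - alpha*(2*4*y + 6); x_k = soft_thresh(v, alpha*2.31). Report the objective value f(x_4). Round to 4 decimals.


FISTA on f(x) = 4*x^2 + 6*x + 2.31*|x|
L = 8, alpha = 0.0863
Iteration 1: beta = 0.0, y = -3.1344 + 0.0*(-3.1344 + 3.1344) = -3.1344
  grad(y) = -19.0752, v = y - alpha*grad = -1.4882
  prox(v) = soft_thresh(-1.4882, 0.1994) = -1.2889
Iteration 2: beta = 0.3333, y = -1.2889 + 0.3333*(-1.2889 + 3.1344) = -0.6737
  grad(y) = 0.6106, v = y - alpha*grad = -0.7264
  prox(v) = soft_thresh(-0.7264, 0.1994) = -0.527
Iteration 3: beta = 0.5, y = -0.527 + 0.5*(-0.527 + 1.2889) = -0.1461
  grad(y) = 4.8312, v = y - alpha*grad = -0.563
  prox(v) = soft_thresh(-0.563, 0.1994) = -0.3637
Iteration 4: beta = 0.6, y = -0.3637 + 0.6*(-0.3637 + 0.527) = -0.2657
  grad(y) = 3.8746, v = y - alpha*grad = -0.6001
  prox(v) = soft_thresh(-0.6001, 0.1994) = -0.4007
f(x_4) = 4*(-0.4007)^2 + 6*(-0.4007) + 2.31*|-0.4007| = -0.8363
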